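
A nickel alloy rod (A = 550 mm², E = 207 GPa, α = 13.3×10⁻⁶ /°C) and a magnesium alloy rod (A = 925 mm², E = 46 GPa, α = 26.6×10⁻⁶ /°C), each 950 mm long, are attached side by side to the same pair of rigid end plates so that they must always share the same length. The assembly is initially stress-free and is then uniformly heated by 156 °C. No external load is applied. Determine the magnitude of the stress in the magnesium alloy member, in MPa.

The magnesium alloy has the larger α, so on heating it would change length more than the nickel alloy if both were free. The rigid plates force a common final length, so the magnesium alloy is put into compression and the nickel alloy into tension, with equal and opposite forces P (no external load).
Compatibility of the two members (thermal + elastic change equal): (α₁ − α₂)ΔT = P·[1/(A₁E₁) + 1/(A₂E₂)].
|α₁ − α₂|·ΔT = 13.3×10⁻⁶ × 156 = 0.002075.
1/(A₁E₁) + 1/(A₂E₂) = 1/(550×207×10³) + 1/(925×46×10³) = 3.229×10⁻⁸ N⁻¹.
P = 0.002075 / 3.229×10⁻⁸ = 64260 N = 64.26 kN.
σ_{magnesium alloy} = P/A₂ = 64260/925 = 69.48 MPa, compressive.

σ ≈ 69.5 MPa (compressive)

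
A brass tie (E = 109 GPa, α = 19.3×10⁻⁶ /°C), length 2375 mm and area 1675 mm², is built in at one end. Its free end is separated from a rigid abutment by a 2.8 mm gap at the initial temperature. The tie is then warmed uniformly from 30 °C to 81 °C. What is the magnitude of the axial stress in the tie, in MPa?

σ ≈ 0 MPa

Unrestrained expansion: δ_free = αΔT L = 19.3×10⁻⁶ × 51 × 2375 = 2.338 mm.
Since δ_free = 2.34 mm is less than the 2.8 mm gap, the tie never touches the wall. No axial force develops.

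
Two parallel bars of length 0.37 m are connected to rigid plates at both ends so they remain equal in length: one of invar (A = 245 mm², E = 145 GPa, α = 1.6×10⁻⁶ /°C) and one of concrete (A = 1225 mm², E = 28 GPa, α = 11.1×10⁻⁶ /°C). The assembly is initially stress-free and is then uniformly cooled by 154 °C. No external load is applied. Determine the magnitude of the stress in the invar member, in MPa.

Both members must finish at the same length. With the larger α, the concrete tends to over-contract; the plates restrain it, putting the concrete in tension and the invar in compression. With no external load the two internal forces are equal and opposite, magnitude P.
Setting the final lengths equal and cancelling L: (α₁ − α₂)ΔT = P/(A₁E₁) + P/(A₂E₂).
|α₁ − α₂|·ΔT = 9.5×10⁻⁶ × 154 = 0.001463.
1/(A₁E₁) + 1/(A₂E₂) = 1/(245×145×10³) + 1/(1225×28×10³) = 5.73×10⁻⁸ N⁻¹.
P = 0.001463 / 5.73×10⁻⁸ = 25530 N = 25.53 kN.
σ_{invar} = P/A₁ = 25530/245 = 104.2 MPa, compressive.

σ ≈ 104 MPa (compressive)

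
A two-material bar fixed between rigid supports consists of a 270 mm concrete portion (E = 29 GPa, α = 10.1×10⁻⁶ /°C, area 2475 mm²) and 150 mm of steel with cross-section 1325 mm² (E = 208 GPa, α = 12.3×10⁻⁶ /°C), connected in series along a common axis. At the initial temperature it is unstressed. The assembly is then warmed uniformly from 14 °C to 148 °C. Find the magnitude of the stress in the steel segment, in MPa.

With the walls removed the bar would change length by δ_free = Σ αᵢΔT Lᵢ = 10.1×10⁻⁶×134×270 + 12.3×10⁻⁶×134×150 = 0.6126 mm.
The rigid supports impose zero overall length change; the single axial force P common to all segments must satisfy P Σ Lᵢ/(AᵢEᵢ) = δ_free.
Σ Lᵢ/(AᵢEᵢ) = 270/(2475×29×10³) + 150/(1325×208×10³) = 4.306×10⁻⁶ mm/N.
P = 0.6126 / 4.306×10⁻⁶ = 142300 N = 142.3 kN, compressive.
σ_{steel} = P / A = 142300 / 1325 = 107.4 MPa.

σ ≈ 107 MPa (compressive)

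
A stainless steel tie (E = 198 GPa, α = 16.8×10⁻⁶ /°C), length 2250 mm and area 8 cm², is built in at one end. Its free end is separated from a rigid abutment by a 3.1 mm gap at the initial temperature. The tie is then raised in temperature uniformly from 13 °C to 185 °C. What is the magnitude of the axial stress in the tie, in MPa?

Unrestrained expansion: δ_free = αΔT L = 16.8×10⁻⁶ × 172 × 2250 = 6.502 mm.
The gap closes (δ_free > 3.1 mm) and the wall then resists a further 6.502 − 3.1 = 3.402 mm of expansion.
Compatibility: PL/(AE) = 3.402 mm, so σ = P/A = E × (3.402/2250) = 299.3 MPa.

σ ≈ 299 MPa (compressive)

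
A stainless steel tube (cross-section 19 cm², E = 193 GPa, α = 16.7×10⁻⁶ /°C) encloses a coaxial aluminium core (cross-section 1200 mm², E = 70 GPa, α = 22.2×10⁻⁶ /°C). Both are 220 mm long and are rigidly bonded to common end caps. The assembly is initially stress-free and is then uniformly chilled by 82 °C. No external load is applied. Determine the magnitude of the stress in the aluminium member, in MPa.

σ ≈ 25.7 MPa (tensile)

The aluminium has the larger α, so on cooling it would change length more than the stainless steel if both were free. The rigid plates force a common final length, so the aluminium is put into tension and the stainless steel into compression, with equal and opposite forces P (no external load).
Setting the final lengths equal and cancelling L: (α₁ − α₂)ΔT = P/(A₁E₁) + P/(A₂E₂).
|α₁ − α₂|·ΔT = 5.5×10⁻⁶ × 82 = 0.000451.
1/(A₁E₁) + 1/(A₂E₂) = 1/(1900×193×10³) + 1/(1200×70×10³) = 1.463×10⁻⁸ N⁻¹.
So P = 0.000451 / 1.463×10⁻⁸ = 30.82 kN.
σ_{aluminium} = P/A₂ = 30820/1200 = 25.69 MPa, tensile.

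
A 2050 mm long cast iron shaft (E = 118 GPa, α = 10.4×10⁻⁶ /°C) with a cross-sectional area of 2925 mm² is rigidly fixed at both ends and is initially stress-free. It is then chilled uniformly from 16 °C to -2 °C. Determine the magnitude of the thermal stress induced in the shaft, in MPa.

σ ≈ 22.1 MPa (tensile)

The supports are rigid, so the total axial strain is zero. The restrained thermal strain is ε = αΔT = 10.4×10⁻⁶ × 18 = 187.2×10⁻⁶.
The stress required to suppress this strain is σ = Eε = 118×10³ × 187.2×10⁻⁶ = 22.09 MPa, tensile since the shaft is trying to contract.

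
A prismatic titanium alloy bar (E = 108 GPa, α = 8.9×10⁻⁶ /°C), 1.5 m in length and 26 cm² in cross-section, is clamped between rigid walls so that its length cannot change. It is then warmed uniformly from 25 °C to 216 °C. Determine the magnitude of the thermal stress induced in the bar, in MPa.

Because both ends are immovable the net strain is zero, and the suppressed thermal strain is αΔT = 8.9×10⁻⁶ × 191 = 1699.9×10⁻⁶.
Hence σ = E·αΔT = 108×10³ × 1699.9×10⁻⁶ = 183.6 MPa, compressive.

σ ≈ 184 MPa (compressive)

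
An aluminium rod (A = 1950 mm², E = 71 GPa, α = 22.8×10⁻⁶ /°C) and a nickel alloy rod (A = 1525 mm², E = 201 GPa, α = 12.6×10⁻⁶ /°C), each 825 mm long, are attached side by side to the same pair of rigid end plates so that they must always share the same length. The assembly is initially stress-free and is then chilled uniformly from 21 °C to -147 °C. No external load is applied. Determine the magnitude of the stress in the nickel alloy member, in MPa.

σ ≈ 107 MPa (compressive)

Both members must finish at the same length. With the larger α, the aluminium tends to over-contract; the plates restrain it, putting the aluminium in tension and the nickel alloy in compression. With no external load the two internal forces are equal and opposite, magnitude P.
Setting the final lengths equal and cancelling L: (α₁ − α₂)ΔT = P/(A₁E₁) + P/(A₂E₂).
|α₁ − α₂|·ΔT = 10.2×10⁻⁶ × 168 = 0.001714.
1/(A₁E₁) + 1/(A₂E₂) = 1/(1950×71×10³) + 1/(1525×201×10³) = 1.049×10⁻⁸ N⁻¹.
So P = 0.001714 / 1.049×10⁻⁸ = 163.4 kN.
σ_{nickel alloy} = P/A₂ = 163400/1525 = 107.2 MPa, compressive.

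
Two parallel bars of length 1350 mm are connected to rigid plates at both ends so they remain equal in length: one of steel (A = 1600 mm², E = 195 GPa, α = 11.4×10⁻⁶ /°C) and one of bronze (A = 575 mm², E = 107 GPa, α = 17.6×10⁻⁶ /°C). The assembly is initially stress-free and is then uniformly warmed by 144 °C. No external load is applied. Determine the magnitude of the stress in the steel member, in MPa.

Equilibrium of a rigid end plate with no external load gives equal and opposite internal forces ±P in the two members. Since α_{bronze} > α_{steel}, heating drives the bronze into compression and the steel into tension.
Equating the net (thermal + elastic) strains gives |α₁ − α₂|·ΔT = P·[1/(A₁E₁) + 1/(A₂E₂)].
|α₁ − α₂|·ΔT = 6.2×10⁻⁶ × 144 = 0.0008928.
1/(A₁E₁) + 1/(A₂E₂) = 1/(1600×195×10³) + 1/(575×107×10³) = 1.946×10⁻⁸ N⁻¹.
P = 0.0008928 / 1.946×10⁻⁸ = 45880 N = 45.88 kN.
σ_{steel} = P/A₁ = 45880/1600 = 28.68 MPa, tensile.

σ ≈ 28.7 MPa (tensile)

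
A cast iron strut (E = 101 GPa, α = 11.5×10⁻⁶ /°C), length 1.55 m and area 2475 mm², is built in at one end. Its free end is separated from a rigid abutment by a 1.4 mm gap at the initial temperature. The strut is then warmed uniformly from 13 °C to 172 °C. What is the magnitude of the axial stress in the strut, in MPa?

σ ≈ 93.5 MPa (compressive)

If the wall were absent the strut would grow by αΔT L = 11.5×10⁻⁶ × 159 × 1550 = 2.834 mm.
This exceeds the 1.4 mm gap, so the wall pushes back. The portion of expansion that must be recovered elastically is δ_free − gap = 2.834 − 1.4 = 1.434 mm.
So σ = E(δ_free − g)/L = 101×10³ × 1.434/1550 = 93.45 MPa.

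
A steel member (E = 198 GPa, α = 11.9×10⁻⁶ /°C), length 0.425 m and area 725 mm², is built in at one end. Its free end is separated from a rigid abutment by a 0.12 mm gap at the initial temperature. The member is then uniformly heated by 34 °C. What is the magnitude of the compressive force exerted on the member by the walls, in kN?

If the wall were absent the member would grow by αΔT L = 11.9×10⁻⁶ × 34 × 425 = 0.172 mm.
After closing the 0.12 mm clearance, 0.172 − 0.12 = 0.05196 mm of expansion remains to be suppressed by the wall.
Compatibility: PL/(AE) = 0.05196 mm, so σ = P/A = E × (0.05196/425) = 24.2 MPa.
P = σA = 24.2 × 725 = 17.55 kN.

P ≈ 17.5 kN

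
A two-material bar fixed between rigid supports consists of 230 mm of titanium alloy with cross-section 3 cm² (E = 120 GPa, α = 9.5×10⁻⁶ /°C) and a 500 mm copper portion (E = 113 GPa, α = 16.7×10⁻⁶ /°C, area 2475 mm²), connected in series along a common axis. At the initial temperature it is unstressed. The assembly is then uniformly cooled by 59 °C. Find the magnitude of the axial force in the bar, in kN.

Free thermal contraction of the whole bar: Σ αᵢΔT Lᵢ = 9.5×10⁻⁶×59×230 + 16.7×10⁻⁶×59×500 = 0.6216 mm.
The rigid supports impose zero overall length change; the single axial force P common to all segments must satisfy P Σ Lᵢ/(AᵢEᵢ) = δ_free.
The series flexibility is Σ Lᵢ/(AᵢEᵢ) = 230/(300×120×10³) + 500/(2475×113×10³) = 8.177×10⁻⁶ mm/N.
P = 0.6216 / 8.177×10⁻⁶ = 76020 N = 76.02 kN, tensile.

P ≈ 76 kN (tensile)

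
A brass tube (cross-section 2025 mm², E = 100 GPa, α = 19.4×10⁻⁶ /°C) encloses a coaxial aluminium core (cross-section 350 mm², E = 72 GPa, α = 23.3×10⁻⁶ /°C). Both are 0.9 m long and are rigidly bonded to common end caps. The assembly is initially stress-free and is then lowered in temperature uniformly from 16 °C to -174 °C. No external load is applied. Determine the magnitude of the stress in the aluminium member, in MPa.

σ ≈ 47.4 MPa (tensile)

The aluminium has the larger α, so on cooling it would change length more than the brass if both were free. The rigid plates force a common final length, so the aluminium is put into tension and the brass into compression, with equal and opposite forces P (no external load).
Compatibility of the two members (thermal + elastic change equal): (α₁ − α₂)ΔT = P·[1/(A₁E₁) + 1/(A₂E₂)].
|α₁ − α₂|·ΔT = 3.9×10⁻⁶ × 190 = 0.000741.
1/(A₁E₁) + 1/(A₂E₂) = 1/(2025×100×10³) + 1/(350×72×10³) = 4.462×10⁻⁸ N⁻¹.
So P = 0.000741 / 4.462×10⁻⁸ = 16.61 kN.
σ_{aluminium} = P/A₂ = 16610/350 = 47.45 MPa, tensile.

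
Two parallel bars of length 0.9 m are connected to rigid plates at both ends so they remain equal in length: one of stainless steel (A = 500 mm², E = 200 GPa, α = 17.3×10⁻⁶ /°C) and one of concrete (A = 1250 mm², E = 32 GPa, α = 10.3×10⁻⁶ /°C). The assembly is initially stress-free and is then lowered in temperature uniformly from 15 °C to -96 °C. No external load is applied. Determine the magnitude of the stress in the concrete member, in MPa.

Both members must finish at the same length. With the larger α, the stainless steel tends to over-contract; the plates restrain it, putting the stainless steel in tension and the concrete in compression. With no external load the two internal forces are equal and opposite, magnitude P.
Equating the net (thermal + elastic) strains gives |α₁ − α₂|·ΔT = P·[1/(A₁E₁) + 1/(A₂E₂)].
|α₁ − α₂|·ΔT = 7×10⁻⁶ × 111 = 0.000777.
1/(A₁E₁) + 1/(A₂E₂) = 1/(500×200×10³) + 1/(1250×32×10³) = 3.5×10⁻⁸ N⁻¹.
So P = 0.000777 / 3.5×10⁻⁸ = 22.2 kN.
σ_{concrete} = P/A₂ = 22200/1250 = 17.76 MPa, compressive.

σ ≈ 17.8 MPa (compressive)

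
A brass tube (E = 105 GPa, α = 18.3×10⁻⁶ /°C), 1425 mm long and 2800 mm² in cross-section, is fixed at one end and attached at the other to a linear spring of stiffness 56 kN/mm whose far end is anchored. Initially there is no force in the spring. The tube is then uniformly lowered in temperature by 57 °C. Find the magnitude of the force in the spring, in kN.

If the spring were absent the tube would shorten by αΔT L = 18.3×10⁻⁶ × 57 × 1425 = 1.486 mm.
With a force P in the spring, the elastic change of the tube is PL/(AE) and that of the spring is P/k; compatibility requires their sum to equal δ_free.
P [ L/(AE) + 1/k ] = δ_free → P [ 1425/(2800×105×10³) + 1/(56×10³) ] = 1.486.
P = 1.486 / 2.27×10⁻⁵ = 65470 N.

P ≈ 65.5 kN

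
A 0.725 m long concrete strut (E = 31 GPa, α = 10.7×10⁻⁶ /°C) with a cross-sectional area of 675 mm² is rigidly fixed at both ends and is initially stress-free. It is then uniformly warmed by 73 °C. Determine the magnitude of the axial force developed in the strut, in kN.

The ends cannot move, so σ = EαΔT = 31×10³ × 10.7×10⁻⁶ × 73 = 24.21 MPa.
P = AEαΔT = 675 × 31×10³ × 10.7×10⁻⁶ × 73 = 16.34 kN (compressive).

P ≈ 16.3 kN (compressive)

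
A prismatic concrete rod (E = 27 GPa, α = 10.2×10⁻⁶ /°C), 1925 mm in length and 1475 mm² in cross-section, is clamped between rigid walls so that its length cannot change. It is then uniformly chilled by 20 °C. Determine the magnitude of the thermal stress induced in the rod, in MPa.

With length fixed, the mechanical strain must cancel the thermal strain αΔT = 10.2×10⁻⁶ × 20 = 204×10⁻⁶.
σ = EαΔT = 27×10³ × 10.2×10⁻⁶ × 20 = 5.508 MPa (tensile; the rod is trying to contract).

σ ≈ 5.51 MPa (tensile)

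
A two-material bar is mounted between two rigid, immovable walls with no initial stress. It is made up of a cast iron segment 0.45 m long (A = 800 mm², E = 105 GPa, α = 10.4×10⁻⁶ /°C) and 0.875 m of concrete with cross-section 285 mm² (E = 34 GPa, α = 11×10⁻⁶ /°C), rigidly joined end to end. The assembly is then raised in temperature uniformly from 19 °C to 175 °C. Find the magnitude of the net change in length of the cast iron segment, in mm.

|ΔL| ≈ 0.605 mm

If the supports were absent, the total length change would be Σ αᵢΔT Lᵢ = 10.4×10⁻⁶×156×450 + 11×10⁻⁶×156×875 = 2.232 mm.
Since the ends are fixed, an axial force P builds up, equal in every segment, with P · Σ Lᵢ/(AᵢEᵢ) = δ_free.
Σ Lᵢ/(AᵢEᵢ) = 450/(800×105×10³) + 875/(285×34×10³) = 9.566×10⁻⁵ mm/N.
Hence P = δ_free / Σ(L/AE) = 2.232/9.566×10⁻⁵ = 23.33 kN (compressive).
For the cast iron segment, free thermal change = 10.4×10⁻⁶×156×450 = 0.7301 mm and elastic change from P = 23330×450/(800×105×10³) = 0.125 mm; these oppose, so the net change is 0.605 mm (segment lengthens).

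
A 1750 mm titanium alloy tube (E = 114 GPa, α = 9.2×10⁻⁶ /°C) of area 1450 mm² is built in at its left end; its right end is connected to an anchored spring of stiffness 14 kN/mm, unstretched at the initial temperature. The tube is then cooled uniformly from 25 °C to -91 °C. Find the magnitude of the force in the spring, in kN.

P ≈ 22.8 kN

The unrestrained thermal change is αΔT L = 9.2×10⁻⁶ × 116 × 1750 = 1.868 mm.
Let P be the tensile force in the spring. The tube extends elastically by PL/(AE) and the spring stretches by P/k; together these equal δ_free.
So P = δ_free / [L/(AE) + 1/k] = 1.868 / [ 1750/(1450×114×10³) + 1/(14×10³) ].
P = 1.868 / 8.202×10⁻⁵ = 22770 N.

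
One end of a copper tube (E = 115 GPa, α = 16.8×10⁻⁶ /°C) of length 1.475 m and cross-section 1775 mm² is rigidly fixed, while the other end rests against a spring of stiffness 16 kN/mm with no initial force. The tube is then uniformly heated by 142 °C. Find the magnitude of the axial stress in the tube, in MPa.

σ ≈ 28.4 MPa (compressive)

Free thermal expansion: δ_free = αΔT L = 16.8×10⁻⁶ × 142 × 1475 = 3.519 mm.
With a force P in the spring, the elastic change of the tube is PL/(AE) and that of the spring is P/k; compatibility requires their sum to equal δ_free.
P [ L/(AE) + 1/k ] = δ_free → P [ 1475/(1775×115×10³) + 1/(16×10³) ] = 3.519.
P = 3.519 / 6.973×10⁻⁵ = 50470 N.
σ = P/A = 50470/1775 = 28.43 MPa.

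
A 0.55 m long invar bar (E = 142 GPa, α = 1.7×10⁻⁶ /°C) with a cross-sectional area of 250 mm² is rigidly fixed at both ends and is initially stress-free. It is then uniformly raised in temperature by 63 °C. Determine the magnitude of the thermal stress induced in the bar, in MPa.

Because both ends are immovable the net strain is zero, and the suppressed thermal strain is αΔT = 1.7×10⁻⁶ × 63 = 107.1×10⁻⁶.
Hence σ = E·αΔT = 142×10³ × 107.1×10⁻⁶ = 15.21 MPa, compressive.

σ ≈ 15.2 MPa (compressive)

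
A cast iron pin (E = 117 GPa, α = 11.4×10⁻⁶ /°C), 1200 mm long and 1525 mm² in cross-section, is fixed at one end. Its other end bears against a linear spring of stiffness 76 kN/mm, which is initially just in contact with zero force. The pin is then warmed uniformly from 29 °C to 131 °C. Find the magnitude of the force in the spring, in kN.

If the spring were absent the pin would lengthen by αΔT L = 11.4×10⁻⁶ × 102 × 1200 = 1.395 mm.
Let P be the compressive force at the spring. The pin shortens elastically by PL/(AE) and the spring compresses by P/k; together these equal δ_free.
So P = δ_free / [L/(AE) + 1/k] = 1.395 / [ 1200/(1525×117×10³) + 1/(76×10³) ].
P = 1.395 / 1.988×10⁻⁵ = 70180 N.

P ≈ 70.2 kN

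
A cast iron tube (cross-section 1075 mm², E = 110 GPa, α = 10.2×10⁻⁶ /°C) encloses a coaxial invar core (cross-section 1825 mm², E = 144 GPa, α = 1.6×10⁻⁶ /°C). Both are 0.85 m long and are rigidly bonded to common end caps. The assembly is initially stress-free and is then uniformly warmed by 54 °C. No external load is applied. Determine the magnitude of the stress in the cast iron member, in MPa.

σ ≈ 35.2 MPa (compressive)

Equilibrium of a rigid end plate with no external load gives equal and opposite internal forces ±P in the two members. Since α_{cast iron} > α_{invar}, heating drives the cast iron into compression and the invar into tension.
Setting the final lengths equal and cancelling L: (α₁ − α₂)ΔT = P/(A₁E₁) + P/(A₂E₂).
|α₁ − α₂|·ΔT = 8.6×10⁻⁶ × 54 = 0.0004644.
1/(A₁E₁) + 1/(A₂E₂) = 1/(1075×110×10³) + 1/(1825×144×10³) = 1.226×10⁻⁸ N⁻¹.
P = 0.0004644 / 1.226×10⁻⁸ = 37870 N = 37.87 kN.
σ_{cast iron} = P/A₁ = 37870/1075 = 35.23 MPa, compressive.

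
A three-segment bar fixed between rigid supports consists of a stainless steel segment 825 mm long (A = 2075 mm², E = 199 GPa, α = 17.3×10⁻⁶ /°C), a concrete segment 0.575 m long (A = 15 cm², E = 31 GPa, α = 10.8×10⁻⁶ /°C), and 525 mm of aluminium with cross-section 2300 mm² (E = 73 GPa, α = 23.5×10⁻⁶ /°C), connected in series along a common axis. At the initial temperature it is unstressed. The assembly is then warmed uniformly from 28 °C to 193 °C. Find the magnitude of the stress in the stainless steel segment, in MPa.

Free thermal expansion of the whole bar: Σ αᵢΔT Lᵢ = 17.3×10⁻⁶×165×825 + 10.8×10⁻⁶×165×575 + 23.5×10⁻⁶×165×525 = 5.415 mm.
The walls prevent any net length change, so an axial force P (same in every segment) develops. Compatibility: P · Σ Lᵢ/(AᵢEᵢ) = δ_free.
Σ Lᵢ/(AᵢEᵢ) = 825/(2075×199×10³) + 575/(1500×31×10³) + 525/(2300×73×10³) = 1.749×10⁻⁵ mm/N.
So P = 5.415 / 1.749×10⁻⁵ = 309.6 kN, compressive.
σ_{stainless steel} = P / A = 309600 / 2075 = 149.2 MPa.

σ ≈ 149 MPa (compressive)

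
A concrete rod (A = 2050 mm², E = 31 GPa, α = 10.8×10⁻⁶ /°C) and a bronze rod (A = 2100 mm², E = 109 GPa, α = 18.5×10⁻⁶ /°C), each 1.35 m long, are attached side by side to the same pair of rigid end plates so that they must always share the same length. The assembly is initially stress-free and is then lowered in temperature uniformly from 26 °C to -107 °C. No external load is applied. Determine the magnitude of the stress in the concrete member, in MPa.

σ ≈ 24.8 MPa (compressive)

Equilibrium of a rigid end plate with no external load gives equal and opposite internal forces ±P in the two members. Since α_{bronze} > α_{concrete}, cooling drives the bronze into tension and the concrete into compression.
Setting the final lengths equal and cancelling L: (α₁ − α₂)ΔT = P/(A₁E₁) + P/(A₂E₂).
|α₁ − α₂|·ΔT = 7.7×10⁻⁶ × 133 = 0.001024.
1/(A₁E₁) + 1/(A₂E₂) = 1/(2050×31×10³) + 1/(2100×109×10³) = 2.01×10⁻⁸ N⁻¹.
P = 0.001024 / 2.01×10⁻⁸ = 50940 N = 50.94 kN.
σ_{concrete} = P/A₁ = 50940/2050 = 24.85 MPa, compressive.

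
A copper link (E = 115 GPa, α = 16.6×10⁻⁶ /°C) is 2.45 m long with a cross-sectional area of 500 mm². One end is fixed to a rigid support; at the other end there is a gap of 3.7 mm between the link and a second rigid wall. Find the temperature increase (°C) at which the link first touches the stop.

ΔT ≈ 91 °C

The gap closes when αΔT L = 3.7 mm, since the link is still unstressed at that instant.
ΔT = 3.7 / (16.6×10⁻⁶ × 2450) = 90.98 °C.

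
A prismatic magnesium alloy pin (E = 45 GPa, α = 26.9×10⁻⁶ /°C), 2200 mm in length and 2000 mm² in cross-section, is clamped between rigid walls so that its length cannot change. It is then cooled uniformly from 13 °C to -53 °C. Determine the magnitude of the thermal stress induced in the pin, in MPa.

Because both ends are immovable the net strain is zero, and the suppressed thermal strain is αΔT = 26.9×10⁻⁶ × 66 = 1775.4×10⁻⁶.
σ = EαΔT = 45×10³ × 26.9×10⁻⁶ × 66 = 79.89 MPa (tensile; the pin is trying to contract).

σ ≈ 79.9 MPa (tensile)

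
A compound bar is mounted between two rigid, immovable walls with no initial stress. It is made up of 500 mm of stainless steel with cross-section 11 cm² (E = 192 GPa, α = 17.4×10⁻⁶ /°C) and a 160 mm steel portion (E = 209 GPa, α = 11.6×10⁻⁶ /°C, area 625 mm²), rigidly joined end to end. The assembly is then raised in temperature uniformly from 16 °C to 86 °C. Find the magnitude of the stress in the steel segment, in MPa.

If the supports were absent, the total length change would be Σ αᵢΔT Lᵢ = 17.4×10⁻⁶×70×500 + 11.6×10⁻⁶×70×160 = 0.7389 mm.
The rigid supports impose zero overall length change; the single axial force P common to all segments must satisfy P Σ Lᵢ/(AᵢEᵢ) = δ_free.
The series flexibility is Σ Lᵢ/(AᵢEᵢ) = 500/(1100×192×10³) + 160/(625×209×10³) = 3.592×10⁻⁶ mm/N.
So P = 0.7389 / 3.592×10⁻⁶ = 205.7 kN, compressive.
σ_{steel} = P / A = 205700 / 625 = 329.1 MPa.

σ ≈ 329 MPa (compressive)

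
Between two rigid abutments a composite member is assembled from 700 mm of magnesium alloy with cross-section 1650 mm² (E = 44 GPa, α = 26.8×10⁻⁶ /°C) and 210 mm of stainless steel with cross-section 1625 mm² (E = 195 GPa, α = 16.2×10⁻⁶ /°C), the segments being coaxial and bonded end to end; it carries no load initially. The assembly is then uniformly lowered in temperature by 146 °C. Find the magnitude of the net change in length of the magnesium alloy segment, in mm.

With the walls removed the bar would change length by δ_free = Σ αᵢΔT Lᵢ = 26.8×10⁻⁶×146×700 + 16.2×10⁻⁶×146×210 = 3.236 mm.
Since the ends are fixed, an axial force P builds up, equal in every segment, with P · Σ Lᵢ/(AᵢEᵢ) = δ_free.
Σ Lᵢ/(AᵢEᵢ) = 700/(1650×44×10³) + 210/(1625×195×10³) = 1.03×10⁻⁵ mm/N.
So P = 3.236 / 1.03×10⁻⁵ = 314 kN, tensile.
For the magnesium alloy segment, free thermal change = 26.8×10⁻⁶×146×700 = 2.739 mm and elastic change from P = 314000×700/(1650×44×10³) = 3.028 mm; these oppose, so the net change is 0.289 mm (segment lengthens).

|ΔL| ≈ 0.289 mm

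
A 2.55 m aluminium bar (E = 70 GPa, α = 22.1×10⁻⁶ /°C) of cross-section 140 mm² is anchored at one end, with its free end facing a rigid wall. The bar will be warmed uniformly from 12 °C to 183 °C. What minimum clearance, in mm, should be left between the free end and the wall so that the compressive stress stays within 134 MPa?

Free expansion if unrestrained: δ_free = αΔT L = 22.1×10⁻⁶ × 171 × 2550 = 9.637 mm.
At the allowable stress the elastic shortening the wall may impose is σL/E = 134 × 2550 / (70×10³) = 4.881 mm.
The gap must absorb the remainder: g_min = 9.637 − 4.881 = 4.755 mm.

g ≈ 4.76 mm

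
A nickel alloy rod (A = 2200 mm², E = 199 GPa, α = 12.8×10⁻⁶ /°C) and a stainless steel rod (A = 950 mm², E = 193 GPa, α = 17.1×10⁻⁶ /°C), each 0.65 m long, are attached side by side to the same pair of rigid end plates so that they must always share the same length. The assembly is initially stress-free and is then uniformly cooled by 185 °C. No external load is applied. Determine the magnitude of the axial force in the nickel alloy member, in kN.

Both members must finish at the same length. With the larger α, the stainless steel tends to over-contract; the plates restrain it, putting the stainless steel in tension and the nickel alloy in compression. With no external load the two internal forces are equal and opposite, magnitude P.
Equating the net (thermal + elastic) strains gives |α₁ − α₂|·ΔT = P·[1/(A₁E₁) + 1/(A₂E₂)].
|α₁ − α₂|·ΔT = 4.3×10⁻⁶ × 185 = 0.0007955.
1/(A₁E₁) + 1/(A₂E₂) = 1/(2200×199×10³) + 1/(950×193×10³) = 7.738×10⁻⁹ N⁻¹.
So P = 0.0007955 / 7.738×10⁻⁹ = 102.8 kN.

P ≈ 103 kN (compressive in the nickel alloy)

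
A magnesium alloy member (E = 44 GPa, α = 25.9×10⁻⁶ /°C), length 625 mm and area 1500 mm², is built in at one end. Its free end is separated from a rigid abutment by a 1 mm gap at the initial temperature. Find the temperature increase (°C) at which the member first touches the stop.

ΔT ≈ 61.8 °C

Contact occurs when the free expansion equals the gap: αΔT L = 1 mm.
So ΔT = g/(αL) = 1/(25.9×10⁻⁶ × 625) = 61.78 °C.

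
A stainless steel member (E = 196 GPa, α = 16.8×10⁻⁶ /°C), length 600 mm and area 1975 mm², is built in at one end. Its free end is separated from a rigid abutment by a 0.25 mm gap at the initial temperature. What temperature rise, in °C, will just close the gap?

ΔT ≈ 24.8 °C

The gap closes when αΔT L = 0.25 mm, since the member is still unstressed at that instant.
ΔT = 0.25 / (16.8×10⁻⁶ × 600) = 24.8 °C.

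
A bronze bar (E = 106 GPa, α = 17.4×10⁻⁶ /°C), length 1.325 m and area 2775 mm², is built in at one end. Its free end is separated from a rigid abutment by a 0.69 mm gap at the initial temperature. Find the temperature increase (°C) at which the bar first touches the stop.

ΔT ≈ 29.9 °C

The gap closes when αΔT L = 0.69 mm, since the bar is still unstressed at that instant.
ΔT = 0.69 / (17.4×10⁻⁶ × 1325) = 29.93 °C.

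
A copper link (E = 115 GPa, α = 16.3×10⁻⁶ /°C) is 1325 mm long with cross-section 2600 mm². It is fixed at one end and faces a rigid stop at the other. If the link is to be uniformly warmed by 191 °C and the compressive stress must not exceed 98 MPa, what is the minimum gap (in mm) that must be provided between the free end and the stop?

g ≈ 3 mm

Free expansion if unrestrained: δ_free = αΔT L = 16.3×10⁻⁶ × 191 × 1325 = 4.125 mm.
At the allowable stress the elastic shortening the wall may impose is σL/E = 98 × 1325 / (115×10³) = 1.129 mm.
The gap must absorb the remainder: g_min = 4.125 − 1.129 = 2.996 mm.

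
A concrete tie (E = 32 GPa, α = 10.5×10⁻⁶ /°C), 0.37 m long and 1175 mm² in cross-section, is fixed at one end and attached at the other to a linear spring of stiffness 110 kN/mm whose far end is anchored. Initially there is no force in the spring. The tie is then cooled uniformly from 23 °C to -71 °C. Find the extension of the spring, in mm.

δ ≈ 0.175 mm

Free thermal contraction: δ_free = αΔT L = 10.5×10⁻⁶ × 94 × 370 = 0.3652 mm.
With a force P in the spring, the elastic change of the tie is PL/(AE) and that of the spring is P/k; compatibility requires their sum to equal δ_free.
P [ L/(AE) + 1/k ] = δ_free → P [ 370/(1175×32×10³) + 1/(110×10³) ] = 0.3652.
P = 0.3652 / 1.893×10⁻⁵ = 19290 N.
Spring extension = P/k = 19290/(110×10³) = 0.1754 mm.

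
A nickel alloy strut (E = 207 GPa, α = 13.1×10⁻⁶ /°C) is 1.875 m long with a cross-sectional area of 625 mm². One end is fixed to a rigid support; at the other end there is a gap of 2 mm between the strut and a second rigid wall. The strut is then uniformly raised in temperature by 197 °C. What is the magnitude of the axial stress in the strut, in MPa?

σ ≈ 313 MPa (compressive)

Unrestrained expansion: δ_free = αΔT L = 13.1×10⁻⁶ × 197 × 1875 = 4.839 mm.
After closing the 2 mm clearance, 4.839 − 2 = 2.839 mm of expansion remains to be suppressed by the wall.
So σ = E(δ_free − g)/L = 207×10³ × 2.839/1875 = 313.4 MPa.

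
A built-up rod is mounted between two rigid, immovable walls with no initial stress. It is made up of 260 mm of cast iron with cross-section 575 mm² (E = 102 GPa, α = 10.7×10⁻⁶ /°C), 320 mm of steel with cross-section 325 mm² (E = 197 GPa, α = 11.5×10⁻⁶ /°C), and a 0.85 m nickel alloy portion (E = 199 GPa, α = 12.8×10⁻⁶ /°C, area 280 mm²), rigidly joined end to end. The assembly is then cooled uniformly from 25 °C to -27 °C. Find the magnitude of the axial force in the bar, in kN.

With the walls removed the bar would change length by δ_free = Σ αᵢΔT Lᵢ = 10.7×10⁻⁶×52×260 + 11.5×10⁻⁶×52×320 + 12.8×10⁻⁶×52×850 = 0.9018 mm.
Since the ends are fixed, an axial force P builds up, equal in every segment, with P · Σ Lᵢ/(AᵢEᵢ) = δ_free.
Σ Lᵢ/(AᵢEᵢ) = 260/(575×102×10³) + 320/(325×197×10³) + 850/(280×199×10³) = 2.469×10⁻⁵ mm/N.
So P = 0.9018 / 2.469×10⁻⁵ = 36.53 kN, tensile.

P ≈ 36.5 kN (tensile)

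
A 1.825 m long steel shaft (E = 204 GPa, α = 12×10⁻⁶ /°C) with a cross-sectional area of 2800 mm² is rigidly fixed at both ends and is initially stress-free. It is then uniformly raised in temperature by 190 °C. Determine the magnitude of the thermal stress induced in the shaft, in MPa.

Because both ends are immovable the net strain is zero, and the suppressed thermal strain is αΔT = 12×10⁻⁶ × 190 = 2280×10⁻⁶.
Hence σ = E·αΔT = 204×10³ × 2280×10⁻⁶ = 465.1 MPa, compressive.

σ ≈ 465 MPa (compressive)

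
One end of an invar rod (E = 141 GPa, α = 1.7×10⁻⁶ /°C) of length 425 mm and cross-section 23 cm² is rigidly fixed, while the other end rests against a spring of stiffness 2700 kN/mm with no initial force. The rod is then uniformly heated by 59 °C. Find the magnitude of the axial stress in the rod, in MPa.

If the spring were absent the rod would lengthen by αΔT L = 1.7×10⁻⁶ × 59 × 425 = 0.04263 mm.
With a force P in the spring, the elastic change of the rod is PL/(AE) and that of the spring is P/k; compatibility requires their sum to equal δ_free.
So P = δ_free / [L/(AE) + 1/k] = 0.04263 / [ 425/(2300×141×10³) + 1/(2700×10³) ].
P = 0.04263 / 1.681×10⁻⁶ = 25360 N.
σ = P/A = 25360/2300 = 11.03 MPa.

σ ≈ 11 MPa (compressive)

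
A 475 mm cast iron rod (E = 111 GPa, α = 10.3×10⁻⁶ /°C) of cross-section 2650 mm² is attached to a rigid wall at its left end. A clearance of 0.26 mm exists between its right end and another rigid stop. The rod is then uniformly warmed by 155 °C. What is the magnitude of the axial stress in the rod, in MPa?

σ ≈ 116 MPa (compressive)

Unrestrained expansion: δ_free = αΔT L = 10.3×10⁻⁶ × 155 × 475 = 0.7583 mm.
The gap closes (δ_free > 0.26 mm) and the wall then resists a further 0.7583 − 0.26 = 0.4983 mm of expansion.
So σ = E(δ_free − g)/L = 111×10³ × 0.4983/475 = 116.5 MPa.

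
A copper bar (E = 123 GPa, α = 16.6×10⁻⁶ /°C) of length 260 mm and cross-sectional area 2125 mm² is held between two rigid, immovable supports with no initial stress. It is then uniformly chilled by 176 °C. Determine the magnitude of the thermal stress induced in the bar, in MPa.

With length fixed, the mechanical strain must cancel the thermal strain αΔT = 16.6×10⁻⁶ × 176 = 2921.6×10⁻⁶.
The stress required to suppress this strain is σ = Eε = 123×10³ × 2921.6×10⁻⁶ = 359.4 MPa, tensile since the bar is trying to contract.

σ ≈ 359 MPa (tensile)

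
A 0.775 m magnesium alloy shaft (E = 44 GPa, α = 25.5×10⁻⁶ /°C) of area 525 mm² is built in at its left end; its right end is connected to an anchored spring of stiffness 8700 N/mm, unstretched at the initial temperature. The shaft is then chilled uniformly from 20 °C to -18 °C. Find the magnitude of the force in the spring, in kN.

P ≈ 5.06 kN

If the spring were absent the shaft would shorten by αΔT L = 25.5×10⁻⁶ × 38 × 775 = 0.751 mm.
With a force P in the spring, the elastic change of the shaft is PL/(AE) and that of the spring is P/k; compatibility requires their sum to equal δ_free.
So P = δ_free / [L/(AE) + 1/k] = 0.751 / [ 775/(525×44×10³) + 1/(8700) ].
P = 0.751 / 0.0001485 = 5057 N.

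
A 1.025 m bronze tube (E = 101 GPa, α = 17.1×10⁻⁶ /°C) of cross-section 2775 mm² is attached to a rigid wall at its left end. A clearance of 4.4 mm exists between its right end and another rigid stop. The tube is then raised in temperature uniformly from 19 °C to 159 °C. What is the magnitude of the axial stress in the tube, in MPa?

Unrestrained expansion: δ_free = αΔT L = 17.1×10⁻⁶ × 140 × 1025 = 2.454 mm.
Since δ_free = 2.45 mm is less than the 4.4 mm gap, the tube never touches the wall. No axial force develops.

σ ≈ 0 MPa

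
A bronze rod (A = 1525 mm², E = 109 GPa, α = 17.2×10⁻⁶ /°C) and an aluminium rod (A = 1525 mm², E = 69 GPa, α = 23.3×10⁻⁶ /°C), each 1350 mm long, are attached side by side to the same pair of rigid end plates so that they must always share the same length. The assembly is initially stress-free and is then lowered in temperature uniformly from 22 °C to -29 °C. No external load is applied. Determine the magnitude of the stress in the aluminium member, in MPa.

Equilibrium of a rigid end plate with no external load gives equal and opposite internal forces ±P in the two members. Since α_{aluminium} > α_{bronze}, cooling drives the aluminium into tension and the bronze into compression.
Compatibility of the two members (thermal + elastic change equal): (α₁ − α₂)ΔT = P·[1/(A₁E₁) + 1/(A₂E₂)].
|α₁ − α₂|·ΔT = 6.1×10⁻⁶ × 51 = 0.0003111.
1/(A₁E₁) + 1/(A₂E₂) = 1/(1525×109×10³) + 1/(1525×69×10³) = 1.552×10⁻⁸ N⁻¹.
P = 0.0003111 / 1.552×10⁻⁸ = 20050 N = 20.05 kN.
σ_{aluminium} = P/A₂ = 20050/1525 = 13.14 MPa, tensile.

σ ≈ 13.1 MPa (tensile)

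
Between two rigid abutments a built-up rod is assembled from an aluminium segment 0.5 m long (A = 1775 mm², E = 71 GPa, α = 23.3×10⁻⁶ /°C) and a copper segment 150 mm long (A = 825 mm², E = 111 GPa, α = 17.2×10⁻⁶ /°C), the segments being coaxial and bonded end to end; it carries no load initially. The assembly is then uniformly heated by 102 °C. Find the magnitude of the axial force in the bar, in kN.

P ≈ 259 kN (compressive)

If the supports were absent, the total length change would be Σ αᵢΔT Lᵢ = 23.3×10⁻⁶×102×500 + 17.2×10⁻⁶×102×150 = 1.451 mm.
Since the ends are fixed, an axial force P builds up, equal in every segment, with P · Σ Lᵢ/(AᵢEᵢ) = δ_free.
The series flexibility is Σ Lᵢ/(AᵢEᵢ) = 500/(1775×71×10³) + 150/(825×111×10³) = 5.605×10⁻⁶ mm/N.
P = 1.451 / 5.605×10⁻⁶ = 258900 N = 258.9 kN, compressive.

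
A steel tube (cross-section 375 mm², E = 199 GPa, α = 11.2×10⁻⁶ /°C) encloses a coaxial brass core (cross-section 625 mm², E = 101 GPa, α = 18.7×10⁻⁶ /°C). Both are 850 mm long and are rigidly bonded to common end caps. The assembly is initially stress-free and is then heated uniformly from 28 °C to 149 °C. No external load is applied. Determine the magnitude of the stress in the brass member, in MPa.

σ ≈ 49.7 MPa (compressive)

Equilibrium of a rigid end plate with no external load gives equal and opposite internal forces ±P in the two members. Since α_{brass} > α_{steel}, heating drives the brass into compression and the steel into tension.
Setting the final lengths equal and cancelling L: (α₁ − α₂)ΔT = P/(A₁E₁) + P/(A₂E₂).
|α₁ − α₂|·ΔT = 7.5×10⁻⁶ × 121 = 0.0009075.
1/(A₁E₁) + 1/(A₂E₂) = 1/(375×199×10³) + 1/(625×101×10³) = 2.924×10⁻⁸ N⁻¹.
P = 0.0009075 / 2.924×10⁻⁸ = 31030 N = 31.03 kN.
σ_{brass} = P/A₂ = 31030/625 = 49.65 MPa, compressive.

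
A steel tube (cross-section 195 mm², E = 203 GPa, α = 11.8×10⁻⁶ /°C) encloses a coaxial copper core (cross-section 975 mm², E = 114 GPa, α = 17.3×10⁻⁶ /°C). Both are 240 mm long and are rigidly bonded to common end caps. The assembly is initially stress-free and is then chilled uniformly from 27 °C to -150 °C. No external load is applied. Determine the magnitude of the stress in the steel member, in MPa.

Both members must finish at the same length. With the larger α, the copper tends to over-contract; the plates restrain it, putting the copper in tension and the steel in compression. With no external load the two internal forces are equal and opposite, magnitude P.
Compatibility of the two members (thermal + elastic change equal): (α₁ − α₂)ΔT = P·[1/(A₁E₁) + 1/(A₂E₂)].
|α₁ − α₂|·ΔT = 5.5×10⁻⁶ × 177 = 0.0009735.
1/(A₁E₁) + 1/(A₂E₂) = 1/(195×203×10³) + 1/(975×114×10³) = 3.426×10⁻⁸ N⁻¹.
P = 0.0009735 / 3.426×10⁻⁸ = 28420 N = 28.42 kN.
σ_{steel} = P/A₁ = 28420/195 = 145.7 MPa, compressive.

σ ≈ 146 MPa (compressive)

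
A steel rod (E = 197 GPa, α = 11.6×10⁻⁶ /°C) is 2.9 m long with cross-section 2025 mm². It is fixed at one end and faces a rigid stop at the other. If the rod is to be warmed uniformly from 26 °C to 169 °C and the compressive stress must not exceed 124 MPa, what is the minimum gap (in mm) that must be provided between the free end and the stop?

Free expansion if unrestrained: δ_free = αΔT L = 11.6×10⁻⁶ × 143 × 2900 = 4.811 mm.
At the allowable stress the elastic shortening the wall may impose is σL/E = 124 × 2900 / (197×10³) = 1.825 mm.
So the gap has to take up the difference, g_min = δ_free − σL/E = 4.811 − 1.825 = 2.985 mm.

g ≈ 2.99 mm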